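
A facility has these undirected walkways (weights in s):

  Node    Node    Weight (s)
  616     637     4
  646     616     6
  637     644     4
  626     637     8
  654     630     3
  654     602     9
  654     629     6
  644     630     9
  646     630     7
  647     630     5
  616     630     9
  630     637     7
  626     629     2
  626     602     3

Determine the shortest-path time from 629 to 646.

Enumerating some paths:
629–626–637–616–646: 2+8+4+6 = 20
629–654–630–646: 6+3+7 = 16
The minimum is 16 s via 629–654–630–646.

16 s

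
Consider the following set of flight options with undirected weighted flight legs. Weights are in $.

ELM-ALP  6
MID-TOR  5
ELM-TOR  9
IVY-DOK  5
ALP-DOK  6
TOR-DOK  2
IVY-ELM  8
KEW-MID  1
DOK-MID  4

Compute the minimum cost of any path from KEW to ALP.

Compare a few routes:
KEW - MID - TOR - DOK - ALP: 1+5+2+6 = 14
KEW - MID - DOK - ALP: 1+4+6 = 11
Cheapest is KEW - MID - DOK - ALP at $11.

$11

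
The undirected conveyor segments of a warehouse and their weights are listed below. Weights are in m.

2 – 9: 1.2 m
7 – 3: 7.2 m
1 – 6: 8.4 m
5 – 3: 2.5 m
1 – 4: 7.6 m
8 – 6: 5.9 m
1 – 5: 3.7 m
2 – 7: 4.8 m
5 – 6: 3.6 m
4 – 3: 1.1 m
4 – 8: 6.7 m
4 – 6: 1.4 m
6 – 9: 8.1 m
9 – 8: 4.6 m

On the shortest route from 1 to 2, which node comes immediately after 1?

5

Enumerating some paths:
1 → 5 → 3 → 7 → 2: 3.7+2.5+7.2+4.8 = 18.2
1 → 5 → 6 → 9 → 2: 3.7+3.6+8.1+1.2 = 16.6
1 → 6 → 9 → 2: 8.4+8.1+1.2 = 17.7
1 → 5 → 3 → 4 → 6 → 9 → 2: 3.7+2.5+1.1+1.4+8.1+1.2 = 18
The minimum is 16.6 m via 1 → 5 → 6 → 9 → 2.
So from 1 the first move is to 5.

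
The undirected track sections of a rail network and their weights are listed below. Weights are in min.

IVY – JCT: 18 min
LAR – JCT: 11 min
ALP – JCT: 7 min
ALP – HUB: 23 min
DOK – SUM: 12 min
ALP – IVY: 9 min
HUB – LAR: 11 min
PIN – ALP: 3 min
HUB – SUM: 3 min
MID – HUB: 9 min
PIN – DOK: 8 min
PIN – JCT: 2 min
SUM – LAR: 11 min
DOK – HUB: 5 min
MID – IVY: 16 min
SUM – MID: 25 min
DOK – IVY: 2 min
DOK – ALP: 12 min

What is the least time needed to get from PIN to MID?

22 min

Settle nodes by increasing distance from PIN:
PIN: 0
JCT: 2  (via PIN)
ALP: 3  (via PIN)
DOK: 8  (via PIN)
IVY: 10  (via DOK)
HUB: 13  (via DOK)
LAR: 13  (via JCT)
SUM: 16  (via HUB)
MID: 22  (via HUB)
Shortest route: PIN–DOK–HUB–MID = 22 min.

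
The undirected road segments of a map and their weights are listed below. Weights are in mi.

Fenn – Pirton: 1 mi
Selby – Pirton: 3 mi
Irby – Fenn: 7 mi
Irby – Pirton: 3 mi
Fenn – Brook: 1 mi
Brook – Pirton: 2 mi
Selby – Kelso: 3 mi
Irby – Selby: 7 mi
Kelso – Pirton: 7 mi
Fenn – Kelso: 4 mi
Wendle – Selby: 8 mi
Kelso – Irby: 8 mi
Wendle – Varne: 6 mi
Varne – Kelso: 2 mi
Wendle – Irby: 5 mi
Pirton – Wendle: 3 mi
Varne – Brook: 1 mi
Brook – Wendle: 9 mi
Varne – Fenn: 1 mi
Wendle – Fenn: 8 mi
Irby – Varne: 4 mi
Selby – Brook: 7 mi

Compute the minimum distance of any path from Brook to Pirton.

2 mi

Candidate routes:
Brook → Pirton: 2 = 2
Brook → Varne → Fenn → Pirton: 1+1+1 = 3
Cheapest is Brook → Pirton at 2 mi.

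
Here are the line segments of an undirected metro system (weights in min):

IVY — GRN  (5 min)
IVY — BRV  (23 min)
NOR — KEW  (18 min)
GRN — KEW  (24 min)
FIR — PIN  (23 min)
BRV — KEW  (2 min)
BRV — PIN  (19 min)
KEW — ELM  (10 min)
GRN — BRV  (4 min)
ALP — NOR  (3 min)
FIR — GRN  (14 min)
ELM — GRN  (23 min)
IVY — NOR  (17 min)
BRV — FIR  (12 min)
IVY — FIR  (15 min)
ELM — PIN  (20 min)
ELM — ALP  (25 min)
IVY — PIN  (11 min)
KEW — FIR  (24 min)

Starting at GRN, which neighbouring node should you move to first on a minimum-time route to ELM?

Candidate routes:
GRN - BRV - KEW - ELM: 4+2+10 = 16
GRN - ELM: 23 = 23
GRN - KEW - ELM: 24+10 = 34
The minimum is 16 min via GRN - BRV - KEW - ELM.
So from GRN the first move is to BRV.

BRV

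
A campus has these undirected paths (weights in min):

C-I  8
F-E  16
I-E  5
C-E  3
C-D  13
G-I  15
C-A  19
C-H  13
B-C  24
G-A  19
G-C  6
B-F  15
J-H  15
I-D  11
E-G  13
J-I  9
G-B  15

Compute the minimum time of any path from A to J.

Running Dijkstra from A:
A: 0
C: 19  (via A)
G: 19  (via A)
E: 22  (via C)
I: 27  (via C)
D: 32  (via C)
H: 32  (via C)
B: 34  (via G)
J: 36  (via I)
Shortest route: A–C–I–J = 36 min.

36 min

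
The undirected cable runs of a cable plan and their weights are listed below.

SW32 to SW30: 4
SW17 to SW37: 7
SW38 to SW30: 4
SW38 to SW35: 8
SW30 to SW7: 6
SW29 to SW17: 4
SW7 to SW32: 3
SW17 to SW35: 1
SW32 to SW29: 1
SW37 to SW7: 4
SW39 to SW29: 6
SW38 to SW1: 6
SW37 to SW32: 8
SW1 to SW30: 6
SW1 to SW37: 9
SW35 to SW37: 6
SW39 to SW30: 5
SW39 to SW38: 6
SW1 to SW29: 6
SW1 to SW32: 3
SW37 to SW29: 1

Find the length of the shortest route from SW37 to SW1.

5

Compare a few routes:
SW37 → SW29 → SW32 → SW1: 1+1+3 = 5
SW37 → SW1: 9 = 9
SW37 → SW29 → SW1: 1+6 = 7
Cheapest is SW37 → SW29 → SW32 → SW1 at 5.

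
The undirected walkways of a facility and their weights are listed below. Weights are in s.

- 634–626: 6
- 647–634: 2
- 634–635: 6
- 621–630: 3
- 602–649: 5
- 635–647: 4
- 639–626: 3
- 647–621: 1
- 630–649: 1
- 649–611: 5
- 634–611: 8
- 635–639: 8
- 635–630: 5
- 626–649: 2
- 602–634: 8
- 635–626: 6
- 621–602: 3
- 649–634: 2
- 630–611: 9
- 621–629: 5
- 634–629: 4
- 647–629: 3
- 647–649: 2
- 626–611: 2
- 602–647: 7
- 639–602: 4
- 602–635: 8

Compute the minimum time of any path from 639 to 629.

10 s

Candidate routes:
639 → 626 → 649 → 634 → 629: 3+2+2+4 = 11
639 → 626 → 649 → 647 → 629: 3+2+2+3 = 10
Cheapest is 639 → 626 → 649 → 647 → 629 at 10 s.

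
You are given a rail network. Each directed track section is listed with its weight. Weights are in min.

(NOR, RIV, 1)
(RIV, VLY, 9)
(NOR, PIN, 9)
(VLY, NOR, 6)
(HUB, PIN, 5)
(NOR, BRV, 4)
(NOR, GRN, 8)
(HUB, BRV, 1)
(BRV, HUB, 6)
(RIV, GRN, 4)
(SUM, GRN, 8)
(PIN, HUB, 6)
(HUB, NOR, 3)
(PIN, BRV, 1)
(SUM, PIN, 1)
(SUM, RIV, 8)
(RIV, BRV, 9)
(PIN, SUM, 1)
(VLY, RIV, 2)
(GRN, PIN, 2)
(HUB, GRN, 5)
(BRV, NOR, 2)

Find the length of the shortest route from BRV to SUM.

Enumerating some paths:
BRV - NOR - GRN - PIN - SUM: 2+8+2+1 = 13
BRV - NOR - PIN - SUM: 2+9+1 = 12
BRV - HUB - PIN - SUM: 6+5+1 = 12
BRV - NOR - RIV - GRN - PIN - SUM: 2+1+4+2+1 = 10
Cheapest is BRV - NOR - RIV - GRN - PIN - SUM at 10 min.

10 min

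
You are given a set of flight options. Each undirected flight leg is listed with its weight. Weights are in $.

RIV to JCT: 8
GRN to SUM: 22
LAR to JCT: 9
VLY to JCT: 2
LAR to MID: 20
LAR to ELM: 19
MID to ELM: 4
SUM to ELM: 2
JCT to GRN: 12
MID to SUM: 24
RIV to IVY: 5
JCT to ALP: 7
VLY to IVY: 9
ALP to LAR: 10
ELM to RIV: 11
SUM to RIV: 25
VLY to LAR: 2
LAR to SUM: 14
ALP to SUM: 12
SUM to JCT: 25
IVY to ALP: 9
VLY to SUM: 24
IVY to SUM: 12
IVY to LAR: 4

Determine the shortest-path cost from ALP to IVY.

Shortest distances from ALP:
ALP: 0
JCT: 7  (via ALP)
VLY: 9  (via JCT)
IVY: 9  (via ALP)
Shortest route: ALP → IVY = $9.

$9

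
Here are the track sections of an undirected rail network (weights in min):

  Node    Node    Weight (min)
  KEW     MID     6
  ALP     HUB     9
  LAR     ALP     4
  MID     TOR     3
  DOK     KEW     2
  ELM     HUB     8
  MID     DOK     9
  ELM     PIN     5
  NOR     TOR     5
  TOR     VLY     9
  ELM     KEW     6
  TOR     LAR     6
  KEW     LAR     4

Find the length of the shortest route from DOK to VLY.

20 min

Shortest distances from DOK:
DOK: 0
KEW: 2  (via DOK)
LAR: 6  (via KEW)
ELM: 8  (via KEW)
MID: 8  (via KEW)
ALP: 10  (via LAR)
TOR: 11  (via MID)
PIN: 13  (via ELM)
NOR: 16  (via TOR)
HUB: 16  (via ELM)
VLY: 20  (via TOR)
Shortest route: DOK → KEW → MID → TOR → VLY = 20 min.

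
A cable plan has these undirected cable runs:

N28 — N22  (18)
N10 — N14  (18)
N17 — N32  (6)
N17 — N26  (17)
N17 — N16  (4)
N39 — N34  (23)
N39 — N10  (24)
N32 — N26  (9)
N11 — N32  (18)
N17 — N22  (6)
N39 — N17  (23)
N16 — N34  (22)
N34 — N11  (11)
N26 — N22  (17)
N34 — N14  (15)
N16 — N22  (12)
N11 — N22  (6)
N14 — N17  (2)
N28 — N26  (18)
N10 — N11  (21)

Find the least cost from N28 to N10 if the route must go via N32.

Shortest N28→N32: N28–N26–N32 = 27
Shortest N32→N10: N32–N17–N14–N10 = 26
Total via N32: 27 + 26 = 53.

53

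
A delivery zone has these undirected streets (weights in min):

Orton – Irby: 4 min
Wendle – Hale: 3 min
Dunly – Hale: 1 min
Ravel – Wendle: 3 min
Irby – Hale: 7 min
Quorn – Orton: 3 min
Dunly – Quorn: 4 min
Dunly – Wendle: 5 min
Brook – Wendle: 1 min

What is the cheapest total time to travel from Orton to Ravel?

Running Dijkstra from Orton:
Orton: 0
Quorn: 3  (via Orton)
Irby: 4  (via Orton)
Dunly: 7  (via Quorn)
Hale: 8  (via Dunly)
Wendle: 11  (via Hale)
Brook: 12  (via Wendle)
Ravel: 14  (via Wendle)
Shortest route: Orton–Quorn–Dunly–Hale–Wendle–Ravel = 14 min.

14 min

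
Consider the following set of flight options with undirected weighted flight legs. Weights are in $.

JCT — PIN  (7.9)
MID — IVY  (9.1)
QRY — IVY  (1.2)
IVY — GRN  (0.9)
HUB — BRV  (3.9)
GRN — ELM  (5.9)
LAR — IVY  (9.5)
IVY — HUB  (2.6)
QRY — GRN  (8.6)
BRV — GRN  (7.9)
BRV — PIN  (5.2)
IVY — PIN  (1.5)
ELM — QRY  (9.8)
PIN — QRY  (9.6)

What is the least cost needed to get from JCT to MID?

Settle nodes by increasing distance from JCT:
JCT: 0
PIN: 7.9  (via JCT)
IVY: 9.4  (via PIN)
GRN: 10.3  (via IVY)
QRY: 10.6  (via IVY)
HUB: 12  (via IVY)
BRV: 13.1  (via PIN)
ELM: 16.2  (via GRN)
MID: 18.5  (via IVY)
Shortest route: JCT–PIN–IVY–MID = $18.5.

$18.5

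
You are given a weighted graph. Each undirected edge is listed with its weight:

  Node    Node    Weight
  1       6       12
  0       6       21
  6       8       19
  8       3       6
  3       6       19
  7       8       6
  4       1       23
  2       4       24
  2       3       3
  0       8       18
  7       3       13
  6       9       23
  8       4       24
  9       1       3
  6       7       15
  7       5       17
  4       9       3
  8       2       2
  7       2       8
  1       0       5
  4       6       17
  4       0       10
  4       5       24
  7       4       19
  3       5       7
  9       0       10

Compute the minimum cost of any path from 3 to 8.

Settle nodes by increasing distance from 3:
3: 0
2: 3  (via 3)
8: 5  (via 2)
Shortest route: 3 → 2 → 8 = 5.

5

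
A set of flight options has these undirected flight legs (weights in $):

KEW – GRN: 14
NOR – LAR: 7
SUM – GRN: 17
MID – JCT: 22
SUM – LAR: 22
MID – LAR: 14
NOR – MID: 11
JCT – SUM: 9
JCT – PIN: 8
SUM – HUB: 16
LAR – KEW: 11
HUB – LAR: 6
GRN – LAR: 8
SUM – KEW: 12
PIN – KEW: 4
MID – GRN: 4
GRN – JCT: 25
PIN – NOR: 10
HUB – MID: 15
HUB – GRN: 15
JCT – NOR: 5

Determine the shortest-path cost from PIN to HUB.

$21

Candidate routes:
PIN → NOR → LAR → HUB: 10+7+6 = 23
PIN → KEW → LAR → HUB: 4+11+6 = 21
The minimum is $21 via PIN → KEW → LAR → HUB.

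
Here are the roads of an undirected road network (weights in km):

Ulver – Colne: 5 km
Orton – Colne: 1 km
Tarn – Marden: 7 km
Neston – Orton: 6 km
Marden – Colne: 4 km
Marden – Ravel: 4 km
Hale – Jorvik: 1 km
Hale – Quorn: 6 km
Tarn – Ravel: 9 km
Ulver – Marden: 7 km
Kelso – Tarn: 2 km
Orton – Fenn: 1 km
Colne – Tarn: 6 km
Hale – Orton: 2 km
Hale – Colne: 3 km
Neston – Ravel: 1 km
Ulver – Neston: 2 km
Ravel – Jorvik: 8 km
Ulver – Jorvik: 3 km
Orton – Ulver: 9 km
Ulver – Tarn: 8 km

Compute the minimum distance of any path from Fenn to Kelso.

10 km

Compare a few routes:
Fenn–Orton–Hale–Colne–Tarn–Kelso: 1+2+3+6+2 = 14
Fenn–Orton–Colne–Tarn–Kelso: 1+1+6+2 = 10
Cheapest is Fenn–Orton–Colne–Tarn–Kelso at 10 km.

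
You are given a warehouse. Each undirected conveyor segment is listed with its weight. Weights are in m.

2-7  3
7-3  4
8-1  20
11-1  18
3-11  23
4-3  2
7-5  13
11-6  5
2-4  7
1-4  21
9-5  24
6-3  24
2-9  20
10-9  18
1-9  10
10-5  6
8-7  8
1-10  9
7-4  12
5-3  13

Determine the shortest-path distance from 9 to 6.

Compare a few routes:
9 → 2 → 7 → 3 → 6: 20+3+4+24 = 51
9 → 10 → 1 → 11 → 6: 18+9+18+5 = 50
9 → 2 → 4 → 3 → 6: 20+7+2+24 = 53
9 → 1 → 11 → 6: 10+18+5 = 33
The minimum is 33 m via 9 → 1 → 11 → 6.

33 m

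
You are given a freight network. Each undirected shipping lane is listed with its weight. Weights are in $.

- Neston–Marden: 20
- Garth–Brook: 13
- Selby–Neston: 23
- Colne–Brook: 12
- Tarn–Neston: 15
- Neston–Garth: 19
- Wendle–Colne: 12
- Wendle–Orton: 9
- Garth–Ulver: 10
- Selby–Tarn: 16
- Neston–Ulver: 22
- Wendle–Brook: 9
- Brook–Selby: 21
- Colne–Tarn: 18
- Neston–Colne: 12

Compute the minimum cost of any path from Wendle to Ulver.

$32

Shortest distances from Wendle:
Wendle: 0
Brook: 9  (via Wendle)
Orton: 9  (via Wendle)
Colne: 12  (via Wendle)
Garth: 22  (via Brook)
Neston: 24  (via Colne)
Selby: 30  (via Brook)
Tarn: 30  (via Colne)
Ulver: 32  (via Garth)
Shortest route: Wendle → Brook → Garth → Ulver = $32.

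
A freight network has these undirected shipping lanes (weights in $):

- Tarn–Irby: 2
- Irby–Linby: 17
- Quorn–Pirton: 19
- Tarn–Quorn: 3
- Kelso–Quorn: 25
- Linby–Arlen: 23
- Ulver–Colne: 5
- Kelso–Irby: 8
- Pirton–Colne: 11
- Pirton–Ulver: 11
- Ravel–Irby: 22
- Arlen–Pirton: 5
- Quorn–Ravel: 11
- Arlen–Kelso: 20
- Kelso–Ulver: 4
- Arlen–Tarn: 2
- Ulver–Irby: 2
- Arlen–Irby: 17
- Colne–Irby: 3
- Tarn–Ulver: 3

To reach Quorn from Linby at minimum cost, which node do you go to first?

Irby

Compare a few routes:
Linby → Arlen → Tarn → Quorn: 23+2+3 = 28
Linby → Irby → Ulver → Tarn → Quorn: 17+2+3+3 = 25
Linby → Irby → Colne → Ulver → Tarn → Quorn: 17+3+5+3+3 = 31
Linby → Irby → Tarn → Quorn: 17+2+3 = 22
Cheapest is Linby → Irby → Tarn → Quorn at $22.
So from Linby the first move is to Irby.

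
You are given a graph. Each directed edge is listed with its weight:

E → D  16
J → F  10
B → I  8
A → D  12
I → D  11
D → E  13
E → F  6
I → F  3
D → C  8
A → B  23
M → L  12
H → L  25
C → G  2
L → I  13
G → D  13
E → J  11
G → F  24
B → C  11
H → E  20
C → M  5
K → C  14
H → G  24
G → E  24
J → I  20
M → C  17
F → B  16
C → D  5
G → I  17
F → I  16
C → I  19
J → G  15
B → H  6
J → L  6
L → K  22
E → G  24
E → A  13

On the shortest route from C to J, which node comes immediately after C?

Candidate routes:
C → G → E → J: 2+24+11 = 37
C → G → D → E → J: 2+13+13+11 = 39
C → D → E → J: 5+13+11 = 29
The minimum is 29 via C → D → E → J.
So from C the first move is to D.

D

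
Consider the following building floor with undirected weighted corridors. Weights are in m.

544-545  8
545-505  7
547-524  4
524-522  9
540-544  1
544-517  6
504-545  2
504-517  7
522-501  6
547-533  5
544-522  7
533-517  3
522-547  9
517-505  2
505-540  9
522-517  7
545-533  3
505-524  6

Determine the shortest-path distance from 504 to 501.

20 m

Enumerating some paths:
504 → 545 → 533 → 517 → 522 → 501: 2+3+3+7+6 = 21
504 → 517 → 522 → 501: 7+7+6 = 20
Cheapest is 504 → 517 → 522 → 501 at 20 m.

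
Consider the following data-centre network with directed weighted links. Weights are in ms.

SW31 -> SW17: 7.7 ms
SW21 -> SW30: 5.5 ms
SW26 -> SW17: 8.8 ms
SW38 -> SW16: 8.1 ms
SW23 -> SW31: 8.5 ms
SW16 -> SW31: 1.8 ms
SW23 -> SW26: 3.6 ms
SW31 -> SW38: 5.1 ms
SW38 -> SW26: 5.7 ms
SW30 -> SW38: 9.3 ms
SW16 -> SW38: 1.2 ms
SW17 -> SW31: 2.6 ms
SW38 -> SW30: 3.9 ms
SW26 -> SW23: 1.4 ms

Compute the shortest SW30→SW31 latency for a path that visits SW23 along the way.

24.9 ms

Best SW30 to SW23: SW30 → SW38 → SW26 → SW23 costing 16.4
Best SW23 to SW31: SW23 → SW31 costing 8.5
Total via SW23: 16.4 + 8.5 = 24.9 ms.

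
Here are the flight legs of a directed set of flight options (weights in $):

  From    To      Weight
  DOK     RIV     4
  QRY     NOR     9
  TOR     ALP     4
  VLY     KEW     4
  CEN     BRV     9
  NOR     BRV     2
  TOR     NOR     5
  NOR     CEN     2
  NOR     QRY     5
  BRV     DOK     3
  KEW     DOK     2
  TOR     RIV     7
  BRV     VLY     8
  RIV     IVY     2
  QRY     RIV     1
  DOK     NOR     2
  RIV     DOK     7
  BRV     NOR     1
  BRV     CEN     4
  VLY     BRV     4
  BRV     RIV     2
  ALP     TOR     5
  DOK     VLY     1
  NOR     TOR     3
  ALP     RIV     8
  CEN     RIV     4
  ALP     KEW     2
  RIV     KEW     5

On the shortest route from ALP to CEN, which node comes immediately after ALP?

KEW

Compare a few routes:
ALP - KEW - DOK - VLY - BRV - NOR - CEN: 2+2+1+4+1+2 = 12
ALP - KEW - DOK - NOR - CEN: 2+2+2+2 = 8
ALP - TOR - NOR - CEN: 5+5+2 = 12
The minimum is $8 via ALP - KEW - DOK - NOR - CEN.
So from ALP the first move is to KEW.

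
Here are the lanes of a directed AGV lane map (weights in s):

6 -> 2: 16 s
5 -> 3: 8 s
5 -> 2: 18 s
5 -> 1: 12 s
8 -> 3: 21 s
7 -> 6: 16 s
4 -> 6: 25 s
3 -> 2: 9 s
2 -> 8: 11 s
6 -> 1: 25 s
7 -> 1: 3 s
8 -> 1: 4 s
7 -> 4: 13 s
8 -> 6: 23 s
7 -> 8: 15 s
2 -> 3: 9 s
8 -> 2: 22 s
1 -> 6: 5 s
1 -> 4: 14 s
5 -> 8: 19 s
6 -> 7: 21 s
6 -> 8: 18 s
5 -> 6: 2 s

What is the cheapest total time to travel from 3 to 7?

50 s

Compare a few routes:
3 - 2 - 8 - 1 - 4 - 6 - 7: 9+11+4+14+25+21 = 84
3 - 2 - 8 - 1 - 6 - 7: 9+11+4+5+21 = 50
3 - 2 - 8 - 6 - 7: 9+11+23+21 = 64
The minimum is 50 s via 3 - 2 - 8 - 1 - 6 - 7.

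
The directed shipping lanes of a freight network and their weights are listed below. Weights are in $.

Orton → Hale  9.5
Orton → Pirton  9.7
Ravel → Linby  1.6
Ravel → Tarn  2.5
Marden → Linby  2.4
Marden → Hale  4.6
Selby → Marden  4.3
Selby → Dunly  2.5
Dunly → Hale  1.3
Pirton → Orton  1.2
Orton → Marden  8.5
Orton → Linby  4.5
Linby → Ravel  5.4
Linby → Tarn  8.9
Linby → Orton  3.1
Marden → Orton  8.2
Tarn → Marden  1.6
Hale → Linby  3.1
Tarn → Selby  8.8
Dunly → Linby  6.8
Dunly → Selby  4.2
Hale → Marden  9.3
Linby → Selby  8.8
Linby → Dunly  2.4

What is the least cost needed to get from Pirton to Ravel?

$11.1

Compare a few routes:
Pirton–Orton–Linby–Ravel: 1.2+4.5+5.4 = 11.1
Pirton–Orton–Marden–Linby–Ravel: 1.2+8.5+2.4+5.4 = 17.5
Pirton–Orton–Marden–Hale–Linby–Ravel: 1.2+8.5+4.6+3.1+5.4 = 22.8
Pirton–Orton–Hale–Linby–Ravel: 1.2+9.5+3.1+5.4 = 19.2
Cheapest is Pirton–Orton–Linby–Ravel at $11.1.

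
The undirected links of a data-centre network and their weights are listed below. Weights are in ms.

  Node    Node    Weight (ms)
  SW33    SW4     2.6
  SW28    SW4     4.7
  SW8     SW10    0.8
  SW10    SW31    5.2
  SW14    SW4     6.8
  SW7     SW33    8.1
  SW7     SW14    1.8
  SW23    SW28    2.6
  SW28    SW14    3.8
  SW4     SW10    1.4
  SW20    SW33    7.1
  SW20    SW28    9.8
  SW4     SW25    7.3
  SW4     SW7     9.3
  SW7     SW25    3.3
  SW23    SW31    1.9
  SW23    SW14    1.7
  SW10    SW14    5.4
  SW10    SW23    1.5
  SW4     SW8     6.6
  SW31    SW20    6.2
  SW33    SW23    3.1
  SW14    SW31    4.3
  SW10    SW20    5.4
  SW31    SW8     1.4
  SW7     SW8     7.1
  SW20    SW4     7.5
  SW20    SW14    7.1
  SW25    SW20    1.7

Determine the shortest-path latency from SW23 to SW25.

Settle nodes by increasing distance from SW23:
SW23: 0
SW10: 1.5  (via SW23)
SW14: 1.7  (via SW23)
SW31: 1.9  (via SW23)
SW8: 2.3  (via SW10)
SW28: 2.6  (via SW23)
SW4: 2.9  (via SW10)
SW33: 3.1  (via SW23)
SW7: 3.5  (via SW14)
SW25: 6.8  (via SW7)
Shortest route: SW23 → SW14 → SW7 → SW25 = 6.8 ms.

6.8 ms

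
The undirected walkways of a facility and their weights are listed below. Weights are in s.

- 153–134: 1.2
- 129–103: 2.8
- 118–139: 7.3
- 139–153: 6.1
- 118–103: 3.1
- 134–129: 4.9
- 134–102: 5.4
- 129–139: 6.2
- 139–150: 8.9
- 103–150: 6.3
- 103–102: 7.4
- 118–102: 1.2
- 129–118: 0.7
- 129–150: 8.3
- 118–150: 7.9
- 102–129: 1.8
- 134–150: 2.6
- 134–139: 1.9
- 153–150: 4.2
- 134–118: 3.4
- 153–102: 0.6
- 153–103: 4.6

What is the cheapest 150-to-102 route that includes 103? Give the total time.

Best 150 to 103: 150–103 costing 6.3
Shortest 103→102: 103–118–102 = 4.3
Total via 103: 6.3 + 4.3 = 10.6 s.

10.6 s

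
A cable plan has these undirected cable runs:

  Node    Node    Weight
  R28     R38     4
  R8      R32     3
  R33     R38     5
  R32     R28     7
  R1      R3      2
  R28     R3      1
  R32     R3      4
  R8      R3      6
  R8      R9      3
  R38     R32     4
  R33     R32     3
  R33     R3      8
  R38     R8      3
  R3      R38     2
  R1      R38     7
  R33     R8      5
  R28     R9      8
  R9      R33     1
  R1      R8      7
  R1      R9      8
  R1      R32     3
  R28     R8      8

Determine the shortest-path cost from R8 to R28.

Candidate routes:
R8–R38–R3–R28: 3+2+1 = 6
R8–R32–R3–R28: 3+4+1 = 8
R8–R3–R28: 6+1 = 7
R8–R38–R28: 3+4 = 7
Cheapest is R8–R38–R3–R28 at 6.

6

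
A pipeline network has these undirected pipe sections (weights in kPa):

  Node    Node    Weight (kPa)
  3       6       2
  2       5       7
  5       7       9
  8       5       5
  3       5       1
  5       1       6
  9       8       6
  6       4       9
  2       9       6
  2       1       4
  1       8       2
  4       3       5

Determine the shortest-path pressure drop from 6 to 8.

8 kPa

Shortest distances from 6:
6: 0
3: 2  (via 6)
5: 3  (via 3)
4: 7  (via 3)
8: 8  (via 5)
Shortest route: 6 → 3 → 5 → 8 = 8 kPa.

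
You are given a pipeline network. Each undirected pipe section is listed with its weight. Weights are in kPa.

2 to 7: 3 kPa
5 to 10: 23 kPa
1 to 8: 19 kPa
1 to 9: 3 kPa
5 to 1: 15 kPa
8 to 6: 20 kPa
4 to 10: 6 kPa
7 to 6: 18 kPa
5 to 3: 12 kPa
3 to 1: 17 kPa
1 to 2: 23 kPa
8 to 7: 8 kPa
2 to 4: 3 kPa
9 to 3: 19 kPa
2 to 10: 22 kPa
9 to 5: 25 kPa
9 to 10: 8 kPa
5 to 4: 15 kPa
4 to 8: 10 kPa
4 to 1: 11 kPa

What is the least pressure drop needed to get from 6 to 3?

Running Dijkstra from 6:
6: 0
7: 18  (via 6)
8: 20  (via 6)
2: 21  (via 7)
4: 24  (via 2)
10: 30  (via 4)
1: 35  (via 4)
9: 38  (via 10)
5: 39  (via 4)
3: 51  (via 5)
Shortest route: 6 → 7 → 2 → 4 → 5 → 3 = 51 kPa.

51 kPa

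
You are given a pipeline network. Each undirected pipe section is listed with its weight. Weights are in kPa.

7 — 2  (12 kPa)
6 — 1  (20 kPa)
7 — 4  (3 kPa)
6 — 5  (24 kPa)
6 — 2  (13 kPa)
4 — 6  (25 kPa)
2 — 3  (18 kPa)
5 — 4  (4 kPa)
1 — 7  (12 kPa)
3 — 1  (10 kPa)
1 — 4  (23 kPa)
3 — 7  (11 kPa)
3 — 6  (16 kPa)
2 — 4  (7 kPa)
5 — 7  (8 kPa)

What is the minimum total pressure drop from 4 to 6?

20 kPa

Candidate routes:
4 → 2 → 6: 7+13 = 20
4 → 7 → 2 → 6: 3+12+13 = 28
4 → 6: 25 = 25
The minimum is 20 kPa via 4 → 2 → 6.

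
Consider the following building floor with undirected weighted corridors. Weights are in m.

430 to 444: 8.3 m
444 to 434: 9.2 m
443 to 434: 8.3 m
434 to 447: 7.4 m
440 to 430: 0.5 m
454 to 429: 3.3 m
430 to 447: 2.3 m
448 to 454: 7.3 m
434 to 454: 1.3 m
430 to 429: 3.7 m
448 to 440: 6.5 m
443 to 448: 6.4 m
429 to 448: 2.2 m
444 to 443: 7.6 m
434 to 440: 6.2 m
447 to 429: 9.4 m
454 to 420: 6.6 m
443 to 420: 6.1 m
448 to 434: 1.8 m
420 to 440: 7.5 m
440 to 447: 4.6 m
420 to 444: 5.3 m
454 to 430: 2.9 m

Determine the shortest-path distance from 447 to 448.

Running Dijkstra from 447:
447: 0
430: 2.3  (via 447)
440: 2.8  (via 430)
454: 5.2  (via 430)
429: 6  (via 430)
434: 6.5  (via 454)
448: 8.2  (via 429)
Shortest route: 447 → 430 → 429 → 448 = 8.2 m.

8.2 m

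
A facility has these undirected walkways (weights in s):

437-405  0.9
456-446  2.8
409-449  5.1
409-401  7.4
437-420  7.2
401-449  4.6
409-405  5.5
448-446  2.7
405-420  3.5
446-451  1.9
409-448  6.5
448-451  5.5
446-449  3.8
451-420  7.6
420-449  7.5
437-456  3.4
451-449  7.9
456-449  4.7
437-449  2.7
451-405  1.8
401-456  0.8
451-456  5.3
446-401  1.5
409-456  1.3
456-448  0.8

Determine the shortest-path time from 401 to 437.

Running Dijkstra from 401:
401: 0
456: 0.8  (via 401)
446: 1.5  (via 401)
448: 1.6  (via 456)
409: 2.1  (via 456)
451: 3.4  (via 446)
437: 4.2  (via 456)
Shortest route: 401–456–437 = 4.2 s.

4.2 s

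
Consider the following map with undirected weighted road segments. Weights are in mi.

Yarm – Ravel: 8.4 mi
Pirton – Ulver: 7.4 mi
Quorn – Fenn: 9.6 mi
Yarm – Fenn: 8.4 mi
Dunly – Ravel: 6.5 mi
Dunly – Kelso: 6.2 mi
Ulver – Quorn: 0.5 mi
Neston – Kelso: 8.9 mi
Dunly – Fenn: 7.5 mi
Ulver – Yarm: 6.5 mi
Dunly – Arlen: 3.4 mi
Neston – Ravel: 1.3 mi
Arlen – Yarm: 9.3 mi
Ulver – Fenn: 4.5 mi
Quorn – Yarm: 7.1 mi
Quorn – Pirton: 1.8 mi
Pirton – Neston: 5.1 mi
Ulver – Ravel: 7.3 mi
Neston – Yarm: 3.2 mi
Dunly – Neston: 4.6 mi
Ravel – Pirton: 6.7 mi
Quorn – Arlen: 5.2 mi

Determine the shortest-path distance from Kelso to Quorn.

14.8 mi

Running Dijkstra from Kelso:
Kelso: 0
Dunly: 6.2  (via Kelso)
Neston: 8.9  (via Kelso)
Arlen: 9.6  (via Dunly)
Ravel: 10.2  (via Neston)
Yarm: 12.1  (via Neston)
Fenn: 13.7  (via Dunly)
Pirton: 14  (via Neston)
Quorn: 14.8  (via Arlen)
Shortest route: Kelso–Dunly–Arlen–Quorn = 14.8 mi.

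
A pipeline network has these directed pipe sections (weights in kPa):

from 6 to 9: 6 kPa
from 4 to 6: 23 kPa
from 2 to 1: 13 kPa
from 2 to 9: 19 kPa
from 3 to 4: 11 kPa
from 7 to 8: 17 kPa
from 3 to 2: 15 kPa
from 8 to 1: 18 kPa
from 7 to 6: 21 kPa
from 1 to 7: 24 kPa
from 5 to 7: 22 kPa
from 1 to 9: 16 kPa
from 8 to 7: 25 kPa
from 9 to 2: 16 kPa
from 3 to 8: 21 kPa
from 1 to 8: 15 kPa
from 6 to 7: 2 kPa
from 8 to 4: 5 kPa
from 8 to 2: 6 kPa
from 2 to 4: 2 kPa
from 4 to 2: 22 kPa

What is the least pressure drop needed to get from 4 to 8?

42 kPa

Running Dijkstra from 4:
4: 0
2: 22  (via 4)
6: 23  (via 4)
7: 25  (via 6)
9: 29  (via 6)
1: 35  (via 2)
8: 42  (via 7)
Shortest route: 4–6–7–8 = 42 kPa.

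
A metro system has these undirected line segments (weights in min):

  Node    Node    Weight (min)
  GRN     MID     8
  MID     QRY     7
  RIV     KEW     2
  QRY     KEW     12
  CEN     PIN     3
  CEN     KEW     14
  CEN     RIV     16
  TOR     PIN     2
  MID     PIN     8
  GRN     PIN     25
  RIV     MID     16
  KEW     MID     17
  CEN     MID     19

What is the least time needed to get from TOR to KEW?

Enumerating some paths:
TOR - PIN - CEN - KEW: 2+3+14 = 19
TOR - PIN - CEN - RIV - KEW: 2+3+16+2 = 23
Cheapest is TOR - PIN - CEN - KEW at 19 min.

19 min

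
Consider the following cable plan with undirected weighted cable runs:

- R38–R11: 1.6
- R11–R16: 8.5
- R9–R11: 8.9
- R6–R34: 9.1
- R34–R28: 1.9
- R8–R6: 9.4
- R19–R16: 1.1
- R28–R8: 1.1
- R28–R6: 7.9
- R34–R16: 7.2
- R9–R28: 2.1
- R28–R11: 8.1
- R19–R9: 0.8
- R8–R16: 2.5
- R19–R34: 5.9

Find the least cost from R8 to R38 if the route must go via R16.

12.6

Shortest R8→R16: R8–R16 = 2.5
Shortest R16→R38: R16–R11–R38 = 10.1
Total via R16: 2.5 + 10.1 = 12.6.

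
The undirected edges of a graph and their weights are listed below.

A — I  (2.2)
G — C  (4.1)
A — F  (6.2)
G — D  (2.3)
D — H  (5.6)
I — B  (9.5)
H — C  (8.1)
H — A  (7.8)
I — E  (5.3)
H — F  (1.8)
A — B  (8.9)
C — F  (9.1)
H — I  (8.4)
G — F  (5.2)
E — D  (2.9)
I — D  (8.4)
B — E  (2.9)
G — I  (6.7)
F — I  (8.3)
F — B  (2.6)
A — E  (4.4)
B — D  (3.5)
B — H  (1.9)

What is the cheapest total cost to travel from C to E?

Settle nodes by increasing distance from C:
C: 0
G: 4.1  (via C)
D: 6.4  (via G)
H: 8.1  (via C)
F: 9.1  (via C)
E: 9.3  (via D)
Shortest route: C → G → D → E = 9.3.

9.3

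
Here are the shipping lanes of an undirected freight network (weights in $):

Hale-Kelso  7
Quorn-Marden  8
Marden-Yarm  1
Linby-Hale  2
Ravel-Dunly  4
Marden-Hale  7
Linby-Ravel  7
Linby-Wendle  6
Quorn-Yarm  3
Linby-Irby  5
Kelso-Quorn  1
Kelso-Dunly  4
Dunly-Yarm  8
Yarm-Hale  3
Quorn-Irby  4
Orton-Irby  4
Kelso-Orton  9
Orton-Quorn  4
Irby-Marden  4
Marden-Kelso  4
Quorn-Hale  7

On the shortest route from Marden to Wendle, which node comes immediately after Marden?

Candidate routes:
Marden - Yarm - Quorn - Hale - Linby - Wendle: 1+3+7+2+6 = 19
Marden - Hale - Linby - Wendle: 7+2+6 = 15
Marden - Yarm - Hale - Linby - Wendle: 1+3+2+6 = 12
Marden - Irby - Linby - Wendle: 4+5+6 = 15
The minimum is $12 via Marden - Yarm - Hale - Linby - Wendle.
So from Marden the first move is to Yarm.

Yarm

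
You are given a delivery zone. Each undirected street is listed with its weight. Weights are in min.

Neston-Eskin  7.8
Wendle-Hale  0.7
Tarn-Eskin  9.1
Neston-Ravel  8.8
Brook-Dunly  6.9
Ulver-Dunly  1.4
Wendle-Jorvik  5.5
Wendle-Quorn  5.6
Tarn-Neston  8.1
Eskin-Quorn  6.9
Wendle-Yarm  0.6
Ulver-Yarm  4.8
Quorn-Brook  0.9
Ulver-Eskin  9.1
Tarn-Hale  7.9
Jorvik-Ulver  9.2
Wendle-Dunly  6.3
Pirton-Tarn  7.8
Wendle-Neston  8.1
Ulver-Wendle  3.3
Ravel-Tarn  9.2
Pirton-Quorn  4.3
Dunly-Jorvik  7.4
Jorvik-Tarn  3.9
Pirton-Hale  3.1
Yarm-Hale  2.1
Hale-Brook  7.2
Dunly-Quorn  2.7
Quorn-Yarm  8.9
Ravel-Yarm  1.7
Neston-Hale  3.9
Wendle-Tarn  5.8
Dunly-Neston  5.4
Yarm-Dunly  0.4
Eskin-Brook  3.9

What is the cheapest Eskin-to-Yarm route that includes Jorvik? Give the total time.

Shortest Eskin→Jorvik: Eskin → Tarn → Jorvik = 13
Best Jorvik to Yarm: Jorvik → Wendle → Yarm costing 6.1
Total via Jorvik: 13 + 6.1 = 19.1 min.

19.1 min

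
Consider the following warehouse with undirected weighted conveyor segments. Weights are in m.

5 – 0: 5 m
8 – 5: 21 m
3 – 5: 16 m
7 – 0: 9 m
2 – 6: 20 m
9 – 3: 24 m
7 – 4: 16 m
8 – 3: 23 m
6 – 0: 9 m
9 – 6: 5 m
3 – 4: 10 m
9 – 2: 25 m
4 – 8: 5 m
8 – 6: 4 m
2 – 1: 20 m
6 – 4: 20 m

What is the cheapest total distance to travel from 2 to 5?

34 m

Running Dijkstra from 2:
2: 0
1: 20  (via 2)
6: 20  (via 2)
8: 24  (via 6)
9: 25  (via 2)
0: 29  (via 6)
4: 29  (via 8)
5: 34  (via 0)
Shortest route: 2–6–0–5 = 34 m.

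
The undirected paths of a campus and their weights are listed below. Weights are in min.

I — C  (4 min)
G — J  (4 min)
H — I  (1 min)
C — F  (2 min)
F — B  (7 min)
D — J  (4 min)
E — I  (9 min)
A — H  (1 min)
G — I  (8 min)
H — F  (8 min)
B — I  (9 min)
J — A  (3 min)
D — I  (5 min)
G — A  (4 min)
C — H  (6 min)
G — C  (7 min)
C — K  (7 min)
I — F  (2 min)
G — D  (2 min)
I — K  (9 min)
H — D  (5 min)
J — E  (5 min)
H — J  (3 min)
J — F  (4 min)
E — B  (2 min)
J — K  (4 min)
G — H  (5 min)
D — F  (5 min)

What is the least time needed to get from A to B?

10 min

Running Dijkstra from A:
A: 0
H: 1  (via A)
I: 2  (via H)
J: 3  (via A)
F: 4  (via I)
G: 4  (via A)
C: 6  (via I)
D: 6  (via H)
K: 7  (via J)
E: 8  (via J)
B: 10  (via E)
Shortest route: A–J–E–B = 10 min.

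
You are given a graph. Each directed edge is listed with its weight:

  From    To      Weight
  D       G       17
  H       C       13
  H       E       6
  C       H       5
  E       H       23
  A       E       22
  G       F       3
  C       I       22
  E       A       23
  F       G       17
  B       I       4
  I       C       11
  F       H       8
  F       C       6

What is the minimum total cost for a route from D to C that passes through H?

Shortest D→H: D–G–F–H = 28
Best H to C: H–C costing 13
Total via H: 28 + 13 = 41.

41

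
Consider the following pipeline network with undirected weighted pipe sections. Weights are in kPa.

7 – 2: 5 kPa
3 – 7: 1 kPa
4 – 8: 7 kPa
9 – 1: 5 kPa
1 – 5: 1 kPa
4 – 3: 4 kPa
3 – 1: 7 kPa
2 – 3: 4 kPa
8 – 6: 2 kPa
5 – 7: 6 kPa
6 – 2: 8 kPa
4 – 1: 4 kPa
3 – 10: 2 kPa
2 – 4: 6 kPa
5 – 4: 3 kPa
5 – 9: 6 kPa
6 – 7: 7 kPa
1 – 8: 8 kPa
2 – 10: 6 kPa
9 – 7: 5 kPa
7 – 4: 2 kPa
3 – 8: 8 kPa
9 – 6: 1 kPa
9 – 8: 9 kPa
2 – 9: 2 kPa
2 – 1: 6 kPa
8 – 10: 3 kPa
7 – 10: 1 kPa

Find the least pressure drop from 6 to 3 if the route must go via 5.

Shortest 6→5: 6 → 9 → 5 = 7
Shortest 5→3: 5 → 4 → 7 → 3 = 6
Total via 5: 7 + 6 = 13 kPa.

13 kPa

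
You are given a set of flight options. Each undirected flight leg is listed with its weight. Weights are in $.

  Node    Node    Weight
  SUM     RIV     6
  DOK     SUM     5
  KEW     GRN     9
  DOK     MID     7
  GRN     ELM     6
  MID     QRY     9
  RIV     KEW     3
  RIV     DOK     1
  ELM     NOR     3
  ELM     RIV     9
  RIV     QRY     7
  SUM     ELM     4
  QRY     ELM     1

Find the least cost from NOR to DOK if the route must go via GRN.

Shortest NOR→GRN: NOR–ELM–GRN = 9
Shortest GRN→DOK: GRN–KEW–RIV–DOK = 13
Total via GRN: 9 + 13 = $22.

$22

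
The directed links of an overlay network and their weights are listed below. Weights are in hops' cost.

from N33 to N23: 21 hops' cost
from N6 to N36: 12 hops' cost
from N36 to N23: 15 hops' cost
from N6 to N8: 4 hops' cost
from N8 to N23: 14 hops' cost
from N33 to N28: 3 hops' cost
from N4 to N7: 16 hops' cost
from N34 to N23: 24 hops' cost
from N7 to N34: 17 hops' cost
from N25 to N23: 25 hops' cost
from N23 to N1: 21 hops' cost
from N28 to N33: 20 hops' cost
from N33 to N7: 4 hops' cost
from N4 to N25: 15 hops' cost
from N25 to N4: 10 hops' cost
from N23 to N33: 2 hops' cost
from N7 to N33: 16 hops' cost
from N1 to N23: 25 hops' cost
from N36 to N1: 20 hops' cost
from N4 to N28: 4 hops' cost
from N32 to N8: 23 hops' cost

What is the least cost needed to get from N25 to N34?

Candidate routes:
N25–N23–N33–N7–N34: 25+2+4+17 = 48
N25–N4–N28–N33–N7–N34: 10+4+20+4+17 = 55
N25–N4–N7–N34: 10+16+17 = 43
Cheapest is N25–N4–N7–N34 at 43 hops' cost.

43 hops' cost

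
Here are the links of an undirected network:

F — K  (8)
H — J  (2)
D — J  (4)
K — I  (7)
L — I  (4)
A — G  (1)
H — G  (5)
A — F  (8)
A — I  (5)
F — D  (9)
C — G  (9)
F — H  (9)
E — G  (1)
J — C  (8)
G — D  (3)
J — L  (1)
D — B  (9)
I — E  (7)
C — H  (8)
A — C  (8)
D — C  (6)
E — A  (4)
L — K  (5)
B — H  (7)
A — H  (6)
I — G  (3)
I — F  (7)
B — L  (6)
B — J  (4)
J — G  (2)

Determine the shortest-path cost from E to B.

7

Settle nodes by increasing distance from E:
E: 0
G: 1  (via E)
A: 2  (via G)
J: 3  (via G)
D: 4  (via G)
I: 4  (via G)
L: 4  (via J)
H: 5  (via J)
B: 7  (via J)
Shortest route: E → G → J → B = 7.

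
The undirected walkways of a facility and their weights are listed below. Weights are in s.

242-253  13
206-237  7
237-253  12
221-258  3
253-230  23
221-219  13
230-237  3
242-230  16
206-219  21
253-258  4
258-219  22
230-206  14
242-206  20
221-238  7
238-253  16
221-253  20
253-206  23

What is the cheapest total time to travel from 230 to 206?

Compare a few routes:
230 → 237 → 206: 3+7 = 10
230 → 206: 14 = 14
Cheapest is 230 → 237 → 206 at 10 s.

10 s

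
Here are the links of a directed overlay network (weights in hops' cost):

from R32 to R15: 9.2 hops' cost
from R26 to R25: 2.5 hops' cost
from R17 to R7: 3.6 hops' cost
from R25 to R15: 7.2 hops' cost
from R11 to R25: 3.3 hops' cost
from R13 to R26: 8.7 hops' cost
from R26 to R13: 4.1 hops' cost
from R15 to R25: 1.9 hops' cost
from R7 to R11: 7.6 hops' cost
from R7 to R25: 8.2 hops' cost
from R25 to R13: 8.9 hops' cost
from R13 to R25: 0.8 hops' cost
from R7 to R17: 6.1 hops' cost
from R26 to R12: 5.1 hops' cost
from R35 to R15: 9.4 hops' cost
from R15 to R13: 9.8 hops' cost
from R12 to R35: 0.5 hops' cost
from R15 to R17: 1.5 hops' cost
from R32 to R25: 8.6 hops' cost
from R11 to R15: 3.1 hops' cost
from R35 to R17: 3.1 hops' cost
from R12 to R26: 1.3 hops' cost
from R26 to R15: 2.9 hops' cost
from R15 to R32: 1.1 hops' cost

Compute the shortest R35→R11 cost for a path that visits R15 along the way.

22.1 hops' cost

Shortest R35→R15: R35 → R15 = 9.4
Best R15 to R11: R15 → R17 → R7 → R11 costing 12.7
Total via R15: 9.4 + 12.7 = 22.1 hops' cost.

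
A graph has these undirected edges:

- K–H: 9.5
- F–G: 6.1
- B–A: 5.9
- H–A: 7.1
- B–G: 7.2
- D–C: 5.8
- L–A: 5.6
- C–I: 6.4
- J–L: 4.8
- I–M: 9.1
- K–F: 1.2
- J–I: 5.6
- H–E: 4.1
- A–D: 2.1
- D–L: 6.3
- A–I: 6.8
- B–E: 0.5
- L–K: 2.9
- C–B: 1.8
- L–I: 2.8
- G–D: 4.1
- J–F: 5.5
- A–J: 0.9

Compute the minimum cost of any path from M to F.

16

Settle nodes by increasing distance from M:
M: 0
I: 9.1  (via M)
L: 11.9  (via I)
J: 14.7  (via I)
K: 14.8  (via L)
C: 15.5  (via I)
A: 15.6  (via J)
F: 16  (via K)
Shortest route: M–I–L–K–F = 16.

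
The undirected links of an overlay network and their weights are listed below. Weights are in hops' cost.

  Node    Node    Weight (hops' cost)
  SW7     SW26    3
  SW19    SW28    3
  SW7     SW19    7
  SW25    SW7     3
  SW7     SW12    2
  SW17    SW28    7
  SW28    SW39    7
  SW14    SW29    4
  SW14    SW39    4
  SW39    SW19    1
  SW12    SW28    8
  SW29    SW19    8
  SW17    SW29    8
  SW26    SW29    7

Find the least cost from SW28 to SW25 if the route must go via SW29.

Best SW28 to SW29: SW28 → SW19 → SW29 costing 11
Shortest SW29→SW25: SW29 → SW26 → SW7 → SW25 = 13
Total via SW29: 11 + 13 = 24 hops' cost.

24 hops' cost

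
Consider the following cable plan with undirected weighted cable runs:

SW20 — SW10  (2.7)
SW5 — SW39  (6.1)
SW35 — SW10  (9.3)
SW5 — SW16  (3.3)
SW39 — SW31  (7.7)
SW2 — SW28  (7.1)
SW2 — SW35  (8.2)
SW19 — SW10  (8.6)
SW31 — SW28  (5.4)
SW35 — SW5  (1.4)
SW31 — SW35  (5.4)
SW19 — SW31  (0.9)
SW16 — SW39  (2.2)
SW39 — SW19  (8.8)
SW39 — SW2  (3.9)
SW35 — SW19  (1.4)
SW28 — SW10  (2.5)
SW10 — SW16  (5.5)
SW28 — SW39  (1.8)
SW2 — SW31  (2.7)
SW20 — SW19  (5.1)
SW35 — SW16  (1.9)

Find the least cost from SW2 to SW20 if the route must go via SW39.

10.9

Best SW2 to SW39: SW2 → SW39 costing 3.9
Shortest SW39→SW20: SW39 → SW28 → SW10 → SW20 = 7
Total via SW39: 3.9 + 7 = 10.9.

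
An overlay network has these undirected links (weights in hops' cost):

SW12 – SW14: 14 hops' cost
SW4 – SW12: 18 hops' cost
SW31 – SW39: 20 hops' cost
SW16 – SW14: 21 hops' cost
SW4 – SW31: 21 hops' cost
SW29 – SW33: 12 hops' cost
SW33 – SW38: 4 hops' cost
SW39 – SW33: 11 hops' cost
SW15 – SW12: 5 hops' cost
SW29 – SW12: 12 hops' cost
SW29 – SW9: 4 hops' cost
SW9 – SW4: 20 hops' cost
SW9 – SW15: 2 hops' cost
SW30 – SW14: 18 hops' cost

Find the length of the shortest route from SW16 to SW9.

42 hops' cost

Settle nodes by increasing distance from SW16:
SW16: 0
SW14: 21  (via SW16)
SW12: 35  (via SW14)
SW30: 39  (via SW14)
SW15: 40  (via SW12)
SW9: 42  (via SW15)
Shortest route: SW16–SW14–SW12–SW15–SW9 = 42 hops' cost.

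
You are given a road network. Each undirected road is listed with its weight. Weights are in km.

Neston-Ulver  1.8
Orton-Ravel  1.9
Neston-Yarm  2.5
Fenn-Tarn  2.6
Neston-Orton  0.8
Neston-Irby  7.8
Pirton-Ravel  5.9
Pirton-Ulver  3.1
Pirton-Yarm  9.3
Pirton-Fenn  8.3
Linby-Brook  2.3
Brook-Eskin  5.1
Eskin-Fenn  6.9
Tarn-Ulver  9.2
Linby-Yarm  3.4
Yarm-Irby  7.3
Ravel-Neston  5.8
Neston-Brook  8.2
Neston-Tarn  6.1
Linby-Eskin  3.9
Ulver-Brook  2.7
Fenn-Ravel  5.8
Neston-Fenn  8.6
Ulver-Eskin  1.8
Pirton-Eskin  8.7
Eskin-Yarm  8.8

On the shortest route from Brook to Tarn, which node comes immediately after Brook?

Ulver

Candidate routes:
Brook–Ulver–Neston–Tarn: 2.7+1.8+6.1 = 10.6
Brook–Ulver–Eskin–Fenn–Tarn: 2.7+1.8+6.9+2.6 = 14
Brook–Ulver–Tarn: 2.7+9.2 = 11.9
Cheapest is Brook–Ulver–Neston–Tarn at 10.6 km.
So from Brook the first move is to Ulver.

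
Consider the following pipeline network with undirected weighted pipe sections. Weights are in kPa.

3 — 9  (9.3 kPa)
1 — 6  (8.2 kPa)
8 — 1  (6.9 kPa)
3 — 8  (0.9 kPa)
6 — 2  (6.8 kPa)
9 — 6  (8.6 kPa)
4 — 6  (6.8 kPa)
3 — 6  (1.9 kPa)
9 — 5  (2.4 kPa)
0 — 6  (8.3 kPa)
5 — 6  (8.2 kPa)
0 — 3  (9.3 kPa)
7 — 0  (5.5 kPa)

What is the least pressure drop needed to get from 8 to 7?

15.7 kPa

Running Dijkstra from 8:
8: 0
3: 0.9  (via 8)
6: 2.8  (via 3)
1: 6.9  (via 8)
2: 9.6  (via 6)
4: 9.6  (via 6)
0: 10.2  (via 3)
9: 10.2  (via 3)
5: 11  (via 6)
7: 15.7  (via 0)
Shortest route: 8–3–0–7 = 15.7 kPa.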